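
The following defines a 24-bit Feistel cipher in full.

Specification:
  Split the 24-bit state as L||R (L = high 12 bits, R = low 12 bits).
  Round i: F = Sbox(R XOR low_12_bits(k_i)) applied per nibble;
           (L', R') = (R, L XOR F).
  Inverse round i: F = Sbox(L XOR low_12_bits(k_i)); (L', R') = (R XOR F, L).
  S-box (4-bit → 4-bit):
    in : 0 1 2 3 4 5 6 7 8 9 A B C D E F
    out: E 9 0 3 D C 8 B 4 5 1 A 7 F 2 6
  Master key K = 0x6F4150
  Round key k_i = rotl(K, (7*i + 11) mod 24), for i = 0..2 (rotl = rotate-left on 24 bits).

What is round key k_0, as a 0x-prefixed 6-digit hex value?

K = 0x6F4150
k_0 = rotl(K, (7*0+11) mod 24) = rotl(K, 11) = 0x0A837A

0x0A837A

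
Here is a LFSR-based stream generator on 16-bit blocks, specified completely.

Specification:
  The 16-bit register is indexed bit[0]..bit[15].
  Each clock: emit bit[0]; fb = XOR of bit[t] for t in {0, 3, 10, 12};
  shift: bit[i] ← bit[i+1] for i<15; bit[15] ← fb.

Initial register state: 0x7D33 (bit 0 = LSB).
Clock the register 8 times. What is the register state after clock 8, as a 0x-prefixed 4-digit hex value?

reg_0 = 0x7D33
clock 1: out=1, reg = 0xBE99
clock 2: out=1, reg = 0x5F4C
clock 3: out=0, reg = 0xAFA6
clock 4: out=0, reg = 0xD7D3
clock 5: out=1, reg = 0xEBE9
clock 6: out=1, reg = 0x75F4
clock 7: out=0, reg = 0x3AFA
clock 8: out=0, reg = 0x1D7D

0x1D7D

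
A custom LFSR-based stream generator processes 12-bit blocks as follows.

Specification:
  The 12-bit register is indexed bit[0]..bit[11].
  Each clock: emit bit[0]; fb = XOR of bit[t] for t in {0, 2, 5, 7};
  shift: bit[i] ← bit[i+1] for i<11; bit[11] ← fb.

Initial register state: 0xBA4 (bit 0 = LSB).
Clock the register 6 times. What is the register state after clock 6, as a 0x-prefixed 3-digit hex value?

0x9EE

reg_0 = 0xBA4
clock 1: out=0, reg = 0xDD2
clock 2: out=0, reg = 0xEE9
clock 3: out=1, reg = 0xF74
clock 4: out=0, reg = 0x7BA
clock 5: out=0, reg = 0x3DD
clock 6: out=1, reg = 0x9EE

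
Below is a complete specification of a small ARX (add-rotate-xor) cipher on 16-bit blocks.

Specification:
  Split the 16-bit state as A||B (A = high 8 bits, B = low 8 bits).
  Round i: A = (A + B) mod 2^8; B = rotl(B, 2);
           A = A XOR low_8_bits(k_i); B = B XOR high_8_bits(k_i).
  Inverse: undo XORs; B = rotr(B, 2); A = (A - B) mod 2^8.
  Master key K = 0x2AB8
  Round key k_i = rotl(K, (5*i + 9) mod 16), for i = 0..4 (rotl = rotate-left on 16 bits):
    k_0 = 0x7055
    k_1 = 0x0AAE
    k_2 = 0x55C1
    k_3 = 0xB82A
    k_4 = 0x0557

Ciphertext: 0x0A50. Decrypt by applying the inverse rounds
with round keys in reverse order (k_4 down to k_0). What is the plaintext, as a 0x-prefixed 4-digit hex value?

s_0 = ciphertext = 0x0A50
s_1 = InvRound(s_0, k_4) = 0x0855
s_2 = InvRound(s_1, k_3) = 0xA77B
s_3 = InvRound(s_2, k_2) = 0xDB8B
s_4 = InvRound(s_3, k_1) = 0x1560
s_5 = InvRound(s_4, k_0) = 0x3C04

0x3C04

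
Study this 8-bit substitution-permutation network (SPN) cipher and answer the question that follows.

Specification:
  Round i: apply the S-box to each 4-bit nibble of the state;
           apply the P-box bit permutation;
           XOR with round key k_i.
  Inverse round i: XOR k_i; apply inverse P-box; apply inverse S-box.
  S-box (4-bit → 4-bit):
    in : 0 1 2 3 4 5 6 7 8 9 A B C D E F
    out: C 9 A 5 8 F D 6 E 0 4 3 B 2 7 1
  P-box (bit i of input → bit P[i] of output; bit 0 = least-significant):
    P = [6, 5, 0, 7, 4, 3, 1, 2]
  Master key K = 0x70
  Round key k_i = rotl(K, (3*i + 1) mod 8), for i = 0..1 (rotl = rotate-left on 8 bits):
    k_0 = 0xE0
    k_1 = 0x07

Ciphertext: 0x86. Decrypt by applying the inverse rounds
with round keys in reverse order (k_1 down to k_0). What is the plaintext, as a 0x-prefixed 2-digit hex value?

s_0 = ciphertext = 0x86
s_1 = InvRound(s_0, k_1) = 0x90
s_2 = InvRound(s_1, k_0) = 0xFB

0xFB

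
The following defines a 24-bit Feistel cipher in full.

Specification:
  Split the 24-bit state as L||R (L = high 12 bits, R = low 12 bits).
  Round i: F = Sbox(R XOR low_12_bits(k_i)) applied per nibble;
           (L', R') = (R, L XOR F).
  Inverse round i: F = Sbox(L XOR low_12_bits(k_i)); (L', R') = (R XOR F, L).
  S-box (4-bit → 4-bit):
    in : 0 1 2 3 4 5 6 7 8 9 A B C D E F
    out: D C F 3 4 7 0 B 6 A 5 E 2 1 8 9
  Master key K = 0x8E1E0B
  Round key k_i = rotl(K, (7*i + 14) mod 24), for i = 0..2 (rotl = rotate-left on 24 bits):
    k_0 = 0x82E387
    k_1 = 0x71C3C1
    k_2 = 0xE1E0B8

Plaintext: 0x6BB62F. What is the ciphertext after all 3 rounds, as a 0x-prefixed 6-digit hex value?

0x9DDBEA

s_0 = plaintext = 0x6BB62F
s_1 = Round(s_0, k_0) = 0x62F1ED
s_2 = Round(s_1, k_1) = 0x1ED9DD
s_3 = Round(s_2, k_2) = 0x9DDBEA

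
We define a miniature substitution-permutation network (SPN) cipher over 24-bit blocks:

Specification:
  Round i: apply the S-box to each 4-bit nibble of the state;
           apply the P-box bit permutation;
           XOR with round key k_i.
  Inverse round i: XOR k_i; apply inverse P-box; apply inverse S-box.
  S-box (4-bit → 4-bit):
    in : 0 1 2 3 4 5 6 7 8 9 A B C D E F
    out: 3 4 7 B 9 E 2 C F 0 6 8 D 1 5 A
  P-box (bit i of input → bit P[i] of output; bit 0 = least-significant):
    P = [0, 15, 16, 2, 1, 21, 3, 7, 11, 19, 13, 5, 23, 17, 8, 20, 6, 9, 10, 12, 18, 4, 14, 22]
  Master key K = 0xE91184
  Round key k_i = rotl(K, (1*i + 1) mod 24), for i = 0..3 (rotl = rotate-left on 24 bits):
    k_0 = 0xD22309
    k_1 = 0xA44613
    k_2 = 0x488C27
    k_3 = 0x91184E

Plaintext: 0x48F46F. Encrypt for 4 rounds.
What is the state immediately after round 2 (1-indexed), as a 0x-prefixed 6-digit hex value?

s_0 = plaintext = 0x48F46F
s_1 = Round(s_0, k_0) = 0xA4BD6D
s_2 = Round(s_1, k_1) = 0x941E42
s_3 = Round(s_2, k_2) = 0x4935E4
s_4 = Round(s_3, k_3) = 0x4F3861

0x941E42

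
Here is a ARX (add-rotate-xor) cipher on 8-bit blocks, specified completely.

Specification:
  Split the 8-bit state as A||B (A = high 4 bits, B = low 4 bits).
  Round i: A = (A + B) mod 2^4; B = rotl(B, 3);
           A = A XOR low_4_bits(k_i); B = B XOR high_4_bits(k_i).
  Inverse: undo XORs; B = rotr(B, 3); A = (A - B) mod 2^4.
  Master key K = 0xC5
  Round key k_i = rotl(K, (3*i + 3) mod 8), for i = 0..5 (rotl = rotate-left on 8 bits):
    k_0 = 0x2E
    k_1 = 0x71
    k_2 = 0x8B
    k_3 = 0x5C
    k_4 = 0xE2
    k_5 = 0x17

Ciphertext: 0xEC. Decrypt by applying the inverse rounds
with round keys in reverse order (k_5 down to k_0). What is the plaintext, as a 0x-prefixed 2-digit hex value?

s_0 = ciphertext = 0xEC
s_1 = InvRound(s_0, k_5) = 0xEB
s_2 = InvRound(s_1, k_4) = 0x2A
s_3 = InvRound(s_2, k_3) = 0xFF
s_4 = InvRound(s_3, k_2) = 0x6E
s_5 = InvRound(s_4, k_1) = 0x43
s_6 = InvRound(s_5, k_0) = 0x82

0x82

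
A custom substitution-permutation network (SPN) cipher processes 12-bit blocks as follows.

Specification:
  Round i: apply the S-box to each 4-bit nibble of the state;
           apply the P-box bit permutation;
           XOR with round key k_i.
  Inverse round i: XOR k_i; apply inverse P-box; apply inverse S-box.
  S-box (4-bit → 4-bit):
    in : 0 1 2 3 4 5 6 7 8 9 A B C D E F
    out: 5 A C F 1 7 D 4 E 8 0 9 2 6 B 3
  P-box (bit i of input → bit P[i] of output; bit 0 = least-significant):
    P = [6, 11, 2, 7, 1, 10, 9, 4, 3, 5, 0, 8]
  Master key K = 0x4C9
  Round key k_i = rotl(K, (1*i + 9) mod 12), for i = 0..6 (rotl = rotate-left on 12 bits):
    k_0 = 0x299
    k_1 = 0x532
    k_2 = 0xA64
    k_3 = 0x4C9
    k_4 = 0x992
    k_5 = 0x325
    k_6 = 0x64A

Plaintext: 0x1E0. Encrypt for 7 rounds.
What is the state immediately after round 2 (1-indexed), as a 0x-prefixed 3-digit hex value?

s_0 = plaintext = 0x1E0
s_1 = Round(s_0, k_0) = 0x7EF
s_2 = Round(s_1, k_1) = 0x961
s_3 = Round(s_2, k_2) = 0x1F6
s_4 = Round(s_3, k_3) = 0x12F
s_5 = Round(s_4, k_4) = 0x2E2
s_6 = Round(s_5, k_5) = 0x6B2
s_7 = Round(s_6, k_6) = 0x7D5

0x961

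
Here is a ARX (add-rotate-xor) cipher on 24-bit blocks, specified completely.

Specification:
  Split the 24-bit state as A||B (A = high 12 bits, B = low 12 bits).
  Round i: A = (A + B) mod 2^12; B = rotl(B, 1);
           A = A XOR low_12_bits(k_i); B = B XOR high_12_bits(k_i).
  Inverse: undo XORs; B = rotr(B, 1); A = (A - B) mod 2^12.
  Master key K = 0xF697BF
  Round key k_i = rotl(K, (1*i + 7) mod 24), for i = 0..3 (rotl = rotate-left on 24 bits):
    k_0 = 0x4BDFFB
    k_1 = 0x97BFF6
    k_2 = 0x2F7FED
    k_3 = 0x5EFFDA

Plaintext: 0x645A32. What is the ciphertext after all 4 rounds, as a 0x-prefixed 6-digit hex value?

0x4CA32F

s_0 = plaintext = 0x645A32
s_1 = Round(s_0, k_0) = 0xF8C0D8
s_2 = Round(s_1, k_1) = 0xF928CB
s_3 = Round(s_2, k_2) = 0x7B0360
s_4 = Round(s_3, k_3) = 0x4CA32F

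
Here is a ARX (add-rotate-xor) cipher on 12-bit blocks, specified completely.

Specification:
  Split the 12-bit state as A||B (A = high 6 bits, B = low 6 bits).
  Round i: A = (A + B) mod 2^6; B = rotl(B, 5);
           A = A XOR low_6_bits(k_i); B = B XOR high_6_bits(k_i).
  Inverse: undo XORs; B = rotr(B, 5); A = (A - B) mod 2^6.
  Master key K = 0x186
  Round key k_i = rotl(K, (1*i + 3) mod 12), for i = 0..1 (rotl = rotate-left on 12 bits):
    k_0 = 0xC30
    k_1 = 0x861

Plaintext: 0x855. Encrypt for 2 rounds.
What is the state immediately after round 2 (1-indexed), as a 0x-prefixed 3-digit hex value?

s_0 = plaintext = 0x855
s_1 = Round(s_0, k_0) = 0x19A
s_2 = Round(s_1, k_1) = 0x06C

0x06C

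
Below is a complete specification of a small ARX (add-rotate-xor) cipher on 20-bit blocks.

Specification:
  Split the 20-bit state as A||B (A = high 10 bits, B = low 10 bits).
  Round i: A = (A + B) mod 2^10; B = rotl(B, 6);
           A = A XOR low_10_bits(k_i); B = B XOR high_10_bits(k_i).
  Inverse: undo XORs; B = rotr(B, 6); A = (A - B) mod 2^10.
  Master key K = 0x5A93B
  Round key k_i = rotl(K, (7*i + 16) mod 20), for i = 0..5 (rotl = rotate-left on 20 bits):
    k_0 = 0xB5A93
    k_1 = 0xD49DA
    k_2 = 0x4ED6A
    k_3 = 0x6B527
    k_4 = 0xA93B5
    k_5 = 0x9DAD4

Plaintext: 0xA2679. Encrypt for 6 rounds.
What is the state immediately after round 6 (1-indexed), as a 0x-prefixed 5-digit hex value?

0xD5F3B

s_0 = plaintext = 0xA2679
s_1 = Round(s_0, k_0) = 0xE44B1
s_2 = Round(s_1, k_1) = 0x66319
s_3 = Round(s_2, k_2) = 0x76F4A
s_4 = Round(s_3, k_3) = 0x00B19
s_5 = Round(s_4, k_4) = 0x2B8D5
s_6 = Round(s_5, k_5) = 0xD5F3B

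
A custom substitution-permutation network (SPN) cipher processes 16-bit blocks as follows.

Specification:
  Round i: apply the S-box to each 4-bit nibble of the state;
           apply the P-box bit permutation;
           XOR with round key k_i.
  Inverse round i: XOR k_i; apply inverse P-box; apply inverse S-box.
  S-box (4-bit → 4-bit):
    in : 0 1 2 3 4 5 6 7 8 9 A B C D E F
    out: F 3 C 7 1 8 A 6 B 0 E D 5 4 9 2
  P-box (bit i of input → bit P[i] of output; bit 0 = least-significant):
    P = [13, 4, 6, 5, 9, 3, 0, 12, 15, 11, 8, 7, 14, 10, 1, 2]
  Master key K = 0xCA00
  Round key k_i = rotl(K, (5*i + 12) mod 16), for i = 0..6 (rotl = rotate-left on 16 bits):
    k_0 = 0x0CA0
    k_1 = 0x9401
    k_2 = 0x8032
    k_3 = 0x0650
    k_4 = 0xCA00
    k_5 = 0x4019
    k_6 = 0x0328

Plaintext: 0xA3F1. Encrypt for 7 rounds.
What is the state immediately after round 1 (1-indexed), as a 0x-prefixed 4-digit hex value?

s_0 = plaintext = 0xA3F1
s_1 = Round(s_0, k_0) = 0xA1BE
s_2 = Round(s_1, k_1) = 0x2A26
s_3 = Round(s_2, k_2) = 0x9985
s_4 = Round(s_3, k_3) = 0x1478
s_5 = Round(s_4, k_4) = 0x2E39
s_6 = Round(s_5, k_5) = 0xC296
s_7 = Round(s_6, k_6) = 0x429A

0xA1BE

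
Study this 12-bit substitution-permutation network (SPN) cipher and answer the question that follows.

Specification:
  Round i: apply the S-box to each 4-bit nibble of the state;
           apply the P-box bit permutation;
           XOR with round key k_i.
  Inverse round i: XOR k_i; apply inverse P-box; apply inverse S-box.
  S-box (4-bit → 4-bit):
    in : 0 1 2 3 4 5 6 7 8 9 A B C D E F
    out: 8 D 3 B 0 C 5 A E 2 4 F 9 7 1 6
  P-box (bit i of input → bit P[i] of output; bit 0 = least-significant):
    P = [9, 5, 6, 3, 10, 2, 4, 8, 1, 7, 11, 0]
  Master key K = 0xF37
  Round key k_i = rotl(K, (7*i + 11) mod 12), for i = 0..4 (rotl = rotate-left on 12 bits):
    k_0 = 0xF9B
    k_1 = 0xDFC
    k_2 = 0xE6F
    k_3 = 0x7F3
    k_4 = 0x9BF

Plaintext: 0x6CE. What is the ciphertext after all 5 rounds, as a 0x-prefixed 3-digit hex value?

0x974

s_0 = plaintext = 0x6CE
s_1 = Round(s_0, k_0) = 0x099
s_2 = Round(s_1, k_1) = 0xDD9
s_3 = Round(s_2, k_2) = 0x2D9
s_4 = Round(s_3, k_3) = 0x345
s_5 = Round(s_4, k_4) = 0x974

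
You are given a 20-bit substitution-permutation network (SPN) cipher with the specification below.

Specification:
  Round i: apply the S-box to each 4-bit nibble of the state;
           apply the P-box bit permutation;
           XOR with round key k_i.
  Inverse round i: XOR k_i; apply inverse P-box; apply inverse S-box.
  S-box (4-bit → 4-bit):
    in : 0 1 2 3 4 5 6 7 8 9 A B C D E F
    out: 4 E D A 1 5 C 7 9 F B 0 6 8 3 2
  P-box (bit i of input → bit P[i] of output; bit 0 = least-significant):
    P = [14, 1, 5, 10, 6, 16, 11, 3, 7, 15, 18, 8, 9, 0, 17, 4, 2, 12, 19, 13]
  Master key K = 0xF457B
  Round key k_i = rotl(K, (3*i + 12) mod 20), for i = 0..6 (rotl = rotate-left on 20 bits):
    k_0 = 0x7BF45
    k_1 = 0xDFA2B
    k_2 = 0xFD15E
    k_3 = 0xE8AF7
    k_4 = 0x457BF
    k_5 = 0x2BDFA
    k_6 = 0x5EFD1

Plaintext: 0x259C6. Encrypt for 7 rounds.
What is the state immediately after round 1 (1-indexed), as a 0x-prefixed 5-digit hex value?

0x810E1

s_0 = plaintext = 0x259C6
s_1 = Round(s_0, k_0) = 0x810E1
s_2 = Round(s_1, k_1) = 0xADE5C
s_3 = Round(s_2, k_2) = 0xF69A8
s_4 = Round(s_3, k_3) = 0x95F2F
s_5 = Round(s_4, k_4) = 0xEEDF1
s_6 = Round(s_5, k_5) = 0x3AADD
s_7 = Round(s_6, k_6) = 0x55848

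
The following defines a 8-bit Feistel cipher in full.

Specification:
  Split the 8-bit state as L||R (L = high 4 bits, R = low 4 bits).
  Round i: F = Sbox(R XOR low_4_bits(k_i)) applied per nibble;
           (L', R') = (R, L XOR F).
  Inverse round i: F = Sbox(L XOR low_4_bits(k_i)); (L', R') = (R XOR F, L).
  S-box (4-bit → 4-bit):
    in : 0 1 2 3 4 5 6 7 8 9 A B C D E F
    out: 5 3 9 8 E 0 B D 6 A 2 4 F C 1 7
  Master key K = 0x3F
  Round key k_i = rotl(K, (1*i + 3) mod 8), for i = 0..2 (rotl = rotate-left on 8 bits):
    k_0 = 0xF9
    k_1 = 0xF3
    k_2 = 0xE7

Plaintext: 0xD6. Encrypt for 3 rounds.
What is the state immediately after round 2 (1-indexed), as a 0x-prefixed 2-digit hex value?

s_0 = plaintext = 0xD6
s_1 = Round(s_0, k_0) = 0x6A
s_2 = Round(s_1, k_1) = 0xAC
s_3 = Round(s_2, k_2) = 0xCE

0xAC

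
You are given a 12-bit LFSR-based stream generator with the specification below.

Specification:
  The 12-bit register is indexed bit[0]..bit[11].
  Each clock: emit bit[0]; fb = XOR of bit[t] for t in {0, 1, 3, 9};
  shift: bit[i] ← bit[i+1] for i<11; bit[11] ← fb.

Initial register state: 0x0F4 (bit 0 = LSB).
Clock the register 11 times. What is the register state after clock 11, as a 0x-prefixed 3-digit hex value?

0x020

reg_0 = 0x0F4
clock 1: out=0, reg = 0x07A
clock 2: out=0, reg = 0x03D
clock 3: out=1, reg = 0x01E
clock 4: out=0, reg = 0x00F
clock 5: out=1, reg = 0x807
clock 6: out=1, reg = 0x403
clock 7: out=1, reg = 0x201
clock 8: out=1, reg = 0x100
clock 9: out=0, reg = 0x080
clock 10: out=0, reg = 0x040
clock 11: out=0, reg = 0x020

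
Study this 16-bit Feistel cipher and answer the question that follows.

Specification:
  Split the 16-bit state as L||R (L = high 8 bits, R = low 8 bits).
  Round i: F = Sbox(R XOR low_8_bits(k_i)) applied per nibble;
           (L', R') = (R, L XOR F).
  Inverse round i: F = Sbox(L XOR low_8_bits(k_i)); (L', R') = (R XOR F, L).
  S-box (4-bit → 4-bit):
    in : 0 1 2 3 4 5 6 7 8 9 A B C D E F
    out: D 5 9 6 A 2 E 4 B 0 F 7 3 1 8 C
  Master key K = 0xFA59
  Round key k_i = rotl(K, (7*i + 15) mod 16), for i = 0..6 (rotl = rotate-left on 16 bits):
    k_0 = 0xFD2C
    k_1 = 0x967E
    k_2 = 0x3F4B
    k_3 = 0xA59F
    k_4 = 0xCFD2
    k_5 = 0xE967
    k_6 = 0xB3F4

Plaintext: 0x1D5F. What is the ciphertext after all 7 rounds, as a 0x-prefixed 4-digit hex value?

s_0 = plaintext = 0x1D5F
s_1 = Round(s_0, k_0) = 0x5F5B
s_2 = Round(s_1, k_1) = 0x5BCD
s_3 = Round(s_2, k_2) = 0xCDE5
s_4 = Round(s_3, k_3) = 0xE582
s_5 = Round(s_4, k_4) = 0x82C8
s_6 = Round(s_5, k_5) = 0xC87E
s_7 = Round(s_6, k_6) = 0x7E77

0x7E77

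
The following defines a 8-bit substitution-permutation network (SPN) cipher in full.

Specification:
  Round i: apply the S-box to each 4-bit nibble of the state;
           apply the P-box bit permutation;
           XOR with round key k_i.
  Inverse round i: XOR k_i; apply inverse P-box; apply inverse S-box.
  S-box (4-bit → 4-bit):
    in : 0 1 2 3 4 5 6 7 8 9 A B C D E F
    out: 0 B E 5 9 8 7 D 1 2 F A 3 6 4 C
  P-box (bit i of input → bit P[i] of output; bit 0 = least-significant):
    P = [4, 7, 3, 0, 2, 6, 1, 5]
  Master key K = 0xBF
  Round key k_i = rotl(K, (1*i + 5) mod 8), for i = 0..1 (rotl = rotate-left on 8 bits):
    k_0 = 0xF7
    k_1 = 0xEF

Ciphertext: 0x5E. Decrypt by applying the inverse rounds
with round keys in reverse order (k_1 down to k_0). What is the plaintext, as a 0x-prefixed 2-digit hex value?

0x79

s_0 = ciphertext = 0x5E
s_1 = InvRound(s_0, k_1) = 0x51
s_2 = InvRound(s_1, k_0) = 0x79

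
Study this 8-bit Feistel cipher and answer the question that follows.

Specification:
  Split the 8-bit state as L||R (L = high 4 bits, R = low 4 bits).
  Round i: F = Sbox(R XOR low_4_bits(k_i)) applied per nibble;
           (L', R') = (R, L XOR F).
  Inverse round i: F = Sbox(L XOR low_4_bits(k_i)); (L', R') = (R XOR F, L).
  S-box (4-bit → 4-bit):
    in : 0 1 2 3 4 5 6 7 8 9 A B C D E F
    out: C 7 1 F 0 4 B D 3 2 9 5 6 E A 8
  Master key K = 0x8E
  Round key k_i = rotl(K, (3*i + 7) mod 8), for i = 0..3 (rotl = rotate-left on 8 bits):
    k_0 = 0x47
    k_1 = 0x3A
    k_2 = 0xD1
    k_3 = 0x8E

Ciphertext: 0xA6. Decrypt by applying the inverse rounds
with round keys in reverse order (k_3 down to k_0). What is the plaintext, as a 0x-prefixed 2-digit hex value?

s_0 = ciphertext = 0xA6
s_1 = InvRound(s_0, k_3) = 0x6A
s_2 = InvRound(s_1, k_2) = 0x76
s_3 = InvRound(s_2, k_1) = 0x87
s_4 = InvRound(s_3, k_0) = 0xF8

0xF8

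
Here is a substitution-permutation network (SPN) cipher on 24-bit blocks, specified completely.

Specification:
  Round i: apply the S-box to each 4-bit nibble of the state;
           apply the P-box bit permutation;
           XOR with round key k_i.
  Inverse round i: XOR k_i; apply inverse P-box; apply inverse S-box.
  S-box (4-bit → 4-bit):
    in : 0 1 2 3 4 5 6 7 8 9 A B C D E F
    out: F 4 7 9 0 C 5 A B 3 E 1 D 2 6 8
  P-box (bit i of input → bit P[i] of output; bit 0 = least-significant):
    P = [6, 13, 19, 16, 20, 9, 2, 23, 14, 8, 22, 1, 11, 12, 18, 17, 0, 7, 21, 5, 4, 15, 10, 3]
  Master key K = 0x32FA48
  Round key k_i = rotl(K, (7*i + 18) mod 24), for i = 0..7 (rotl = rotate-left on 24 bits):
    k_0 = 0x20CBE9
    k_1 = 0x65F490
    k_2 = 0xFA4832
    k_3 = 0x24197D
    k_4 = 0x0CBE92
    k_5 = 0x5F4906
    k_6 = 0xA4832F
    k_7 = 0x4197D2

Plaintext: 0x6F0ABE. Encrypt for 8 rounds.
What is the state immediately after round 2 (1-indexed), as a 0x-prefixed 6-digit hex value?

s_0 = plaintext = 0x6F0ABE
s_1 = Round(s_0, k_0) = 0x7EF6DB
s_2 = Round(s_1, k_1) = 0x073658
s_3 = Round(s_2, k_2) = 0x39A4CE
s_4 = Round(s_3, k_3) = 0xBA29E0
s_5 = Round(s_4, k_4) = 0x21C566
s_6 = Round(s_5, k_5) = 0x21C550
s_7 = Round(s_6, k_6) = 0x4B2F79
s_8 = Round(s_7, k_7) = 0xC5AD91

0x073658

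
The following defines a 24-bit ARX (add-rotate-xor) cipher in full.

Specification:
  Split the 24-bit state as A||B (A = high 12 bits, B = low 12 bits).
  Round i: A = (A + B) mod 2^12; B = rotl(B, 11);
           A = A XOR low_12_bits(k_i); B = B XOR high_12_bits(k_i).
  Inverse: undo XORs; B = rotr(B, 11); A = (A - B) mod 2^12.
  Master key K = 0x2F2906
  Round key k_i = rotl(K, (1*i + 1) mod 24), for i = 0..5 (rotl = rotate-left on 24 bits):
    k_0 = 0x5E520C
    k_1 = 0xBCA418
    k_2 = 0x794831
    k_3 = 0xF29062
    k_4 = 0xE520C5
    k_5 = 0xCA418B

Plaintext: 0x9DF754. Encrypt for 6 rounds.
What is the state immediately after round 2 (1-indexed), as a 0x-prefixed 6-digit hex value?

s_0 = plaintext = 0x9DF754
s_1 = Round(s_0, k_0) = 0x33F64F
s_2 = Round(s_1, k_1) = 0xD960ED
s_3 = Round(s_2, k_2) = 0x6B2FE2
s_4 = Round(s_3, k_3) = 0x6F68D8
s_5 = Round(s_4, k_4) = 0xF0BA3E
s_6 = Round(s_5, k_5) = 0x8C29BB

0xD960ED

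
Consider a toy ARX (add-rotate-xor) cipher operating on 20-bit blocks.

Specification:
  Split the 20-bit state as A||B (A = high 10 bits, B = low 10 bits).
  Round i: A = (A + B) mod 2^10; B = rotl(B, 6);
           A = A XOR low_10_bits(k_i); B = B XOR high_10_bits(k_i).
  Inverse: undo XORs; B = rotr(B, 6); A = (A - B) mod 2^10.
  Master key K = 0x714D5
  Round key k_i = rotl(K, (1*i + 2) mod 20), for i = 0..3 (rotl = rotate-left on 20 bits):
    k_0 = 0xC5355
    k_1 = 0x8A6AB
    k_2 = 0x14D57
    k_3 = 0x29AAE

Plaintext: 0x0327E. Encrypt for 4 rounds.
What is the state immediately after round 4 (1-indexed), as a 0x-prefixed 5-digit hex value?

0x79FE9

s_0 = plaintext = 0x0327E
s_1 = Round(s_0, k_0) = 0x77CB3
s_2 = Round(s_1, k_1) = 0x0E6E2
s_3 = Round(s_2, k_2) = 0x930FD
s_4 = Round(s_3, k_3) = 0x79FE9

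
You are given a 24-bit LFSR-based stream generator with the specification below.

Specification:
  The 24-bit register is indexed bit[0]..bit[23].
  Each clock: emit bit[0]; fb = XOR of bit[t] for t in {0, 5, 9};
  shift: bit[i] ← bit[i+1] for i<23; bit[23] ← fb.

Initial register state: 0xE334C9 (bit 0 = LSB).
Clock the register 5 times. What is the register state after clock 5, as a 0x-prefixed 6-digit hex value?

0xAF19A6

reg_0 = 0xE334C9
clock 1: out=1, reg = 0xF19A64
clock 2: out=0, reg = 0x78CD32
clock 3: out=0, reg = 0xBC6699
clock 4: out=1, reg = 0x5E334C
clock 5: out=0, reg = 0xAF19A6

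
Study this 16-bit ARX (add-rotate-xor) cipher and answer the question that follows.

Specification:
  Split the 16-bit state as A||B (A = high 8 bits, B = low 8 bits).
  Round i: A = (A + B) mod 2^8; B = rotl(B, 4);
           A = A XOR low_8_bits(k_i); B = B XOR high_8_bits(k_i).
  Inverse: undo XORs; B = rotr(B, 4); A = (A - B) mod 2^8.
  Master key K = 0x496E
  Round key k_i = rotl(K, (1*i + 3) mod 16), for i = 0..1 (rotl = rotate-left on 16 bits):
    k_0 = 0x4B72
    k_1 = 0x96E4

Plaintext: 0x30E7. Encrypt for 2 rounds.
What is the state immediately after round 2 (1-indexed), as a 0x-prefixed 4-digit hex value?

s_0 = plaintext = 0x30E7
s_1 = Round(s_0, k_0) = 0x6535
s_2 = Round(s_1, k_1) = 0x7EC5

0x7EC5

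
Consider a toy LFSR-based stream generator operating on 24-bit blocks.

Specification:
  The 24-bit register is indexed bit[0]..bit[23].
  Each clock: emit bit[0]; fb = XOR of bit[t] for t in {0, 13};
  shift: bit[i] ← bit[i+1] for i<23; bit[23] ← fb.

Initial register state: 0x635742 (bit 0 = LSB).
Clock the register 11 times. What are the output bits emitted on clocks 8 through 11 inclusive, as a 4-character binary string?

reg_0 = 0x635742
clock 1: out=0, reg = 0x31ABA1
clock 2: out=1, reg = 0x18D5D0
clock 3: out=0, reg = 0x0C6AE8
clock 4: out=0, reg = 0x863574
clock 5: out=0, reg = 0xC31ABA
clock 6: out=0, reg = 0x618D5D
clock 7: out=1, reg = 0xB0C6AE
clock 8: out=0, reg = 0x586357
clock 9: out=1, reg = 0x2C31AB
clock 10: out=1, reg = 0x1618D5
clock 11: out=1, reg = 0x8B0C6A

0111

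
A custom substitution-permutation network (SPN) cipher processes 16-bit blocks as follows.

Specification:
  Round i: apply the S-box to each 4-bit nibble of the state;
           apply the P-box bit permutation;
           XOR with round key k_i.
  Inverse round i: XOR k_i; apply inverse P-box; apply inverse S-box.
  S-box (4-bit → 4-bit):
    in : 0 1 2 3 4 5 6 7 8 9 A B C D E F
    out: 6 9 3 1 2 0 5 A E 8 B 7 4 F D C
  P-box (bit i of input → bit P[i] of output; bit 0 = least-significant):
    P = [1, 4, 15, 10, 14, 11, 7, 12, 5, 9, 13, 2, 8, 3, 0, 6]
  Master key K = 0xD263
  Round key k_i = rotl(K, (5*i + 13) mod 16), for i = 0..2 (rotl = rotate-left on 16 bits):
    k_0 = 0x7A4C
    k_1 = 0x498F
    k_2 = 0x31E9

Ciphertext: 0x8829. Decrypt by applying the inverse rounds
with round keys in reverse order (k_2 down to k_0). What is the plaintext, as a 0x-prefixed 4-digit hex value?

s_0 = ciphertext = 0x8829
s_1 = InvRound(s_0, k_2) = 0x1C8C
s_2 = InvRound(s_1, k_1) = 0x6511
s_3 = InvRound(s_2, k_0) = 0xD777

0xD777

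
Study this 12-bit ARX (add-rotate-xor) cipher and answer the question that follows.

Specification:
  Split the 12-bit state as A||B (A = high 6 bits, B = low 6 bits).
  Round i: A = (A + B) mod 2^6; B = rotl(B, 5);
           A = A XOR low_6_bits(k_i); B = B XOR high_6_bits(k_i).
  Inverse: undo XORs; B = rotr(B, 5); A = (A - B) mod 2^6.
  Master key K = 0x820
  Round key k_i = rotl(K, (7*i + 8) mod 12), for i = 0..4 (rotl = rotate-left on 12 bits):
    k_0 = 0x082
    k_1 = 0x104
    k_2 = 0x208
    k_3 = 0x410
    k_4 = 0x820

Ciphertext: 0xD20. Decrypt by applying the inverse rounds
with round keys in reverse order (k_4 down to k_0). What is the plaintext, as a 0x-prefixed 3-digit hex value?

0x991

s_0 = ciphertext = 0xD20
s_1 = InvRound(s_0, k_4) = 0x500
s_2 = InvRound(s_1, k_3) = 0x920
s_3 = InvRound(s_2, k_2) = 0x6D1
s_4 = InvRound(s_3, k_1) = 0xD6A
s_5 = InvRound(s_4, k_0) = 0x991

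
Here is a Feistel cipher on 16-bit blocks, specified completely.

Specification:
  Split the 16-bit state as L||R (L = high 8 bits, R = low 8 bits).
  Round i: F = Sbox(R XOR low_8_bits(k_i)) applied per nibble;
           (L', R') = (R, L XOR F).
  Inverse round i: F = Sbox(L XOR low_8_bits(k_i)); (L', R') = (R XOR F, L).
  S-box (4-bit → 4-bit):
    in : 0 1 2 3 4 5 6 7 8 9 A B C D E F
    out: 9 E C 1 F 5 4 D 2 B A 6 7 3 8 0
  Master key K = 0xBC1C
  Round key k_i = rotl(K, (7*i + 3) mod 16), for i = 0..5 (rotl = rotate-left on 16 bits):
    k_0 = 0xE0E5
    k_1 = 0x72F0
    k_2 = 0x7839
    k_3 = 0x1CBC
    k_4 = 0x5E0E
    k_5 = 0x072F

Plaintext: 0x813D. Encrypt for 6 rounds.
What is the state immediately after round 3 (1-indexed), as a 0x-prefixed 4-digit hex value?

s_0 = plaintext = 0x813D
s_1 = Round(s_0, k_0) = 0x3DB3
s_2 = Round(s_1, k_1) = 0xB3CC
s_3 = Round(s_2, k_2) = 0xCCB6
s_4 = Round(s_3, k_3) = 0xB656
s_5 = Round(s_4, k_4) = 0x56E4
s_6 = Round(s_5, k_5) = 0xE420

0xCCB6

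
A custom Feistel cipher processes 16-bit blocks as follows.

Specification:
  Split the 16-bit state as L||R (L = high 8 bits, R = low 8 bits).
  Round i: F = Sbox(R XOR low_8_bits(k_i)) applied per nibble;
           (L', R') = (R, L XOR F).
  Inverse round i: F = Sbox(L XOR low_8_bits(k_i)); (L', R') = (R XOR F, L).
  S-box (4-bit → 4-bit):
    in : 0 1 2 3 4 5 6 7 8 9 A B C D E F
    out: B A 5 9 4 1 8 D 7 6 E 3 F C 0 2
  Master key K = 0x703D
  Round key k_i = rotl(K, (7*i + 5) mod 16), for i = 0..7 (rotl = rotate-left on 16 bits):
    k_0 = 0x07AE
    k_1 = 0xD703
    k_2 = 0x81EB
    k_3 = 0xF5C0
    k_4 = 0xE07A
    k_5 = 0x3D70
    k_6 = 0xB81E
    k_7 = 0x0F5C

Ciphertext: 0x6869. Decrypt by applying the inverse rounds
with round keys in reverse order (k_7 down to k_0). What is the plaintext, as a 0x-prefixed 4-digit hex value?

0xA26A

s_0 = ciphertext = 0x6869
s_1 = InvRound(s_0, k_7) = 0xFD68
s_2 = InvRound(s_1, k_6) = 0x61FD
s_3 = InvRound(s_2, k_5) = 0x5761
s_4 = InvRound(s_3, k_4) = 0x3D57
s_5 = InvRound(s_4, k_3) = 0x7B3D
s_6 = InvRound(s_5, k_2) = 0x567B
s_7 = InvRound(s_6, k_1) = 0x6A56
s_8 = InvRound(s_7, k_0) = 0xA26A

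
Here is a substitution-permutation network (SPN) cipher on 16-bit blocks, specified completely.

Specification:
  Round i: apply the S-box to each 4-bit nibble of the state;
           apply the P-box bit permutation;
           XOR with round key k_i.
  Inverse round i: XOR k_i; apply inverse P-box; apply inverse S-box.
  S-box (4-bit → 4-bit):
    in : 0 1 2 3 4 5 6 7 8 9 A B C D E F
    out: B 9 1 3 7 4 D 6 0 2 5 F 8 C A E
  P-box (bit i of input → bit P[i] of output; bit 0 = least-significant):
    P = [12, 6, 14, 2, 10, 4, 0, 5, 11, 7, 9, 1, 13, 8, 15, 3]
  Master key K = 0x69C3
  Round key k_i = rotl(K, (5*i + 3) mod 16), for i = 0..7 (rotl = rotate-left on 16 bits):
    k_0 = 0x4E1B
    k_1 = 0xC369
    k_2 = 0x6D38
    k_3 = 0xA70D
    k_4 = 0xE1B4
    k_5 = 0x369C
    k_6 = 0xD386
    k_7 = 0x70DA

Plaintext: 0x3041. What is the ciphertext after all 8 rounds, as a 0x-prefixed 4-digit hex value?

0x7F82

s_0 = plaintext = 0x3041
s_1 = Round(s_0, k_0) = 0x738C
s_2 = Round(s_1, k_1) = 0x4AED
s_3 = Round(s_2, k_2) = 0x860C
s_4 = Round(s_3, k_3) = 0xA93B
s_5 = Round(s_4, k_4) = 0x1560
s_6 = Round(s_5, k_5) = 0x00F1
s_7 = Round(s_6, k_6) = 0xEA39
s_8 = Round(s_7, k_7) = 0x7F82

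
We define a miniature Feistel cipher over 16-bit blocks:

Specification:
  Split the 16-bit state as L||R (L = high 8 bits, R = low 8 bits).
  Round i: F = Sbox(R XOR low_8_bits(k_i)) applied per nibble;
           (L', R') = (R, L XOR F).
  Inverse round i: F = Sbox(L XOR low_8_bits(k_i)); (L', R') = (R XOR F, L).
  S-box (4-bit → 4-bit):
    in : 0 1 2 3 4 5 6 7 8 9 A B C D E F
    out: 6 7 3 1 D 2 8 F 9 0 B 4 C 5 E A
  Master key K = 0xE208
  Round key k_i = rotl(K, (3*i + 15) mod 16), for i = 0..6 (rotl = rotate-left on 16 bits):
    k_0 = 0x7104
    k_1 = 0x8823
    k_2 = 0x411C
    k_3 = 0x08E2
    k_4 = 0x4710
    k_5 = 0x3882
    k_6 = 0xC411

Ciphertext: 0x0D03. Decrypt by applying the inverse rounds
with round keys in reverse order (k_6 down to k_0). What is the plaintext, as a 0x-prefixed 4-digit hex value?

0xF757

s_0 = ciphertext = 0x0D03
s_1 = InvRound(s_0, k_6) = 0x7F0D
s_2 = InvRound(s_1, k_5) = 0xA87F
s_3 = InvRound(s_2, k_4) = 0x36A8
s_4 = InvRound(s_3, k_3) = 0xF536
s_5 = InvRound(s_4, k_2) = 0xD6F5
s_6 = InvRound(s_5, k_1) = 0x57D6
s_7 = InvRound(s_6, k_0) = 0xF757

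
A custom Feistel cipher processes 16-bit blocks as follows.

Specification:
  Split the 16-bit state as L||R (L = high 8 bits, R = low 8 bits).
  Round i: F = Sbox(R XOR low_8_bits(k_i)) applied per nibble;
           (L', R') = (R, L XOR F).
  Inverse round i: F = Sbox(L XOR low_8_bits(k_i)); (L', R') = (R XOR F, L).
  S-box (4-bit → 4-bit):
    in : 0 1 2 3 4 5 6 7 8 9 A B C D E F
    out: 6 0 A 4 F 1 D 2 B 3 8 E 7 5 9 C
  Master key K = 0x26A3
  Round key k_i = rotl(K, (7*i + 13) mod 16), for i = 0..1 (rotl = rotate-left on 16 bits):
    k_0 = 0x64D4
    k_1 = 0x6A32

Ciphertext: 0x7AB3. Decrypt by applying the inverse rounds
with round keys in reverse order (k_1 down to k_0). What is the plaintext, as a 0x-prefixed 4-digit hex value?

s_0 = ciphertext = 0x7AB3
s_1 = InvRound(s_0, k_1) = 0x487A
s_2 = InvRound(s_1, k_0) = 0x4D48

0x4D48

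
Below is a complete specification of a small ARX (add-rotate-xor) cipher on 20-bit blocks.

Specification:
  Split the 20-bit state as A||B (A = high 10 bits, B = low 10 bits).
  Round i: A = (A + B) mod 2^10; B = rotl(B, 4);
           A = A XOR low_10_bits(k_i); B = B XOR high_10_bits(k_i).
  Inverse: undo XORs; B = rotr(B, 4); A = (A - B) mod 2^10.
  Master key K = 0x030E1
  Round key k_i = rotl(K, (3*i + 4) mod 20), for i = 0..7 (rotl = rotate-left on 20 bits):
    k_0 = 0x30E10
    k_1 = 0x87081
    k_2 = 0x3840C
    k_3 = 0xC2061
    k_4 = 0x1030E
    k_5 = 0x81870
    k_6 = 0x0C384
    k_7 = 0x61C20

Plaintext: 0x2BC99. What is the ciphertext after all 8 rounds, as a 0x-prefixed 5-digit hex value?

0x7DB4B

s_0 = plaintext = 0x2BC99
s_1 = Round(s_0, k_0) = 0xD6151
s_2 = Round(s_1, k_1) = 0x0A309
s_3 = Round(s_2, k_2) = 0xCF47D
s_4 = Round(s_3, k_3) = 0xF6CD9
s_5 = Round(s_4, k_4) = 0xEE9D3
s_6 = Round(s_5, k_5) = 0x7F731
s_7 = Round(s_6, k_6) = 0xAAB2C
s_8 = Round(s_7, k_7) = 0x7DB4B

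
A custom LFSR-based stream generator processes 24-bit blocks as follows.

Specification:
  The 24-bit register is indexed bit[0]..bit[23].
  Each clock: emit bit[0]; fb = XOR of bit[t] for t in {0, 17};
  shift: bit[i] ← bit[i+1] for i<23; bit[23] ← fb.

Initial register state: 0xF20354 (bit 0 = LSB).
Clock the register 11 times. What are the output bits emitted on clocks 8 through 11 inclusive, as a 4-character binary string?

0110

reg_0 = 0xF20354
clock 1: out=0, reg = 0xF901AA
clock 2: out=0, reg = 0x7C80D5
clock 3: out=1, reg = 0xBE406A
clock 4: out=0, reg = 0xDF2035
clock 5: out=1, reg = 0x6F901A
clock 6: out=0, reg = 0xB7C80D
clock 7: out=1, reg = 0x5BE406
clock 8: out=0, reg = 0xADF203
clock 9: out=1, reg = 0xD6F901
clock 10: out=1, reg = 0x6B7C80
clock 11: out=0, reg = 0xB5BE40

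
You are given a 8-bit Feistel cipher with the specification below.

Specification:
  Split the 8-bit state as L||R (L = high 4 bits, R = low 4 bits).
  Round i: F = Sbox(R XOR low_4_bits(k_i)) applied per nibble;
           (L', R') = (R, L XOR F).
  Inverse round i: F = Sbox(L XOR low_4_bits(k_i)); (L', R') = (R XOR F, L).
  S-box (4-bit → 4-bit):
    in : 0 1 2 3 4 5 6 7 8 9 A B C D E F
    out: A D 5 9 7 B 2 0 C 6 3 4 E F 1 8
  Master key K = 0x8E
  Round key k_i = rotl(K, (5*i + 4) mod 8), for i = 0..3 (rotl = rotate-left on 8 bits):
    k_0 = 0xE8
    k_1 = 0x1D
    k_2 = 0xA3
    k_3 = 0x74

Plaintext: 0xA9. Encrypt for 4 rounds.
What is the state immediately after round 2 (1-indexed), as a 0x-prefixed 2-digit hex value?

0x7A

s_0 = plaintext = 0xA9
s_1 = Round(s_0, k_0) = 0x97
s_2 = Round(s_1, k_1) = 0x7A
s_3 = Round(s_2, k_2) = 0xA1
s_4 = Round(s_3, k_3) = 0x11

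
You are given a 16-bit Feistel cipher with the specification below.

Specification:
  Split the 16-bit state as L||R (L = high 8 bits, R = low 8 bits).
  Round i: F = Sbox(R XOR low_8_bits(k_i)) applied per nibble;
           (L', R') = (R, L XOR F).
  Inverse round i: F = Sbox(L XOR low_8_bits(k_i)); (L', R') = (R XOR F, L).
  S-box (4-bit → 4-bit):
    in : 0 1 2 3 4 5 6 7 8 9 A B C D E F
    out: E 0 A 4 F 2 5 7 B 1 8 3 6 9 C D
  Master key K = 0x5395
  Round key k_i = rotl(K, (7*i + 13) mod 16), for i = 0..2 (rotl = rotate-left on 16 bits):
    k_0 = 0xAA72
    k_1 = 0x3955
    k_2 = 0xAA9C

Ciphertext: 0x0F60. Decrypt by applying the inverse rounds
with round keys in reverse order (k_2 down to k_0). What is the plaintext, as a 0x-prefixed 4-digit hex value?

0xEDAF

s_0 = ciphertext = 0x0F60
s_1 = InvRound(s_0, k_2) = 0x740F
s_2 = InvRound(s_1, k_1) = 0xAF74
s_3 = InvRound(s_2, k_0) = 0xEDAF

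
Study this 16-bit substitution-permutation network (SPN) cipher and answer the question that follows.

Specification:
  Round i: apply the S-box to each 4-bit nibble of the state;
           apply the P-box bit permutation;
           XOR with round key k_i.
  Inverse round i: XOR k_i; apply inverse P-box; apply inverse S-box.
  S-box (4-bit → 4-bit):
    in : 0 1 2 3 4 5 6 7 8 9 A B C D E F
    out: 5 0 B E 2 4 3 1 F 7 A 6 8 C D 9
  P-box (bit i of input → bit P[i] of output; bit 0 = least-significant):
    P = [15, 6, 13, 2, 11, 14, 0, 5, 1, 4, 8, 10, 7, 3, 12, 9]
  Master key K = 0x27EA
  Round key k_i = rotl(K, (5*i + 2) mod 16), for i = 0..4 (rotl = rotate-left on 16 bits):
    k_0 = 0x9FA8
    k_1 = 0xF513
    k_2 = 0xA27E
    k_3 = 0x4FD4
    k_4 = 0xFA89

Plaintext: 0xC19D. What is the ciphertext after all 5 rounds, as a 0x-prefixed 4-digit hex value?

0x3711

s_0 = plaintext = 0xC19D
s_1 = Round(s_0, k_0) = 0xF5AD
s_2 = Round(s_1, k_1) = 0x96B7
s_3 = Round(s_2, k_2) = 0x72E5
s_4 = Round(s_3, k_3) = 0x6367
s_5 = Round(s_4, k_4) = 0x3711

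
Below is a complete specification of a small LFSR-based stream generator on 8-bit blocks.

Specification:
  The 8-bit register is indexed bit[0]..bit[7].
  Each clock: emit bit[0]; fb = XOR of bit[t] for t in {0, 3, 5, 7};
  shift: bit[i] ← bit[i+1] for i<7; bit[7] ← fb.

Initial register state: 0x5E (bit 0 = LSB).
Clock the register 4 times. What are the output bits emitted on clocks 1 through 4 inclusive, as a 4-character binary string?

reg_0 = 0x5E
clock 1: out=0, reg = 0xAF
clock 2: out=1, reg = 0x57
clock 3: out=1, reg = 0xAB
clock 4: out=1, reg = 0x55

0111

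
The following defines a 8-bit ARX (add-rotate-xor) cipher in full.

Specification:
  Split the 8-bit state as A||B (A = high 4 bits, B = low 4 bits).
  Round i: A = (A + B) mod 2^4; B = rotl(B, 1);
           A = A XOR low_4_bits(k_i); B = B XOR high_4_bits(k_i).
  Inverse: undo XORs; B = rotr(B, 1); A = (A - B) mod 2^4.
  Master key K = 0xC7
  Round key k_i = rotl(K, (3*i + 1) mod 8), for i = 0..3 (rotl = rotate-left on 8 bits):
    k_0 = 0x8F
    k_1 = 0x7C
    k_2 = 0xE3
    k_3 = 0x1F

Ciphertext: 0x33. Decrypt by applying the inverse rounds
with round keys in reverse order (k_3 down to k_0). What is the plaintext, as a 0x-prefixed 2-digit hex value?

0x86

s_0 = ciphertext = 0x33
s_1 = InvRound(s_0, k_3) = 0xB1
s_2 = InvRound(s_1, k_2) = 0x9F
s_3 = InvRound(s_2, k_1) = 0x14
s_4 = InvRound(s_3, k_0) = 0x86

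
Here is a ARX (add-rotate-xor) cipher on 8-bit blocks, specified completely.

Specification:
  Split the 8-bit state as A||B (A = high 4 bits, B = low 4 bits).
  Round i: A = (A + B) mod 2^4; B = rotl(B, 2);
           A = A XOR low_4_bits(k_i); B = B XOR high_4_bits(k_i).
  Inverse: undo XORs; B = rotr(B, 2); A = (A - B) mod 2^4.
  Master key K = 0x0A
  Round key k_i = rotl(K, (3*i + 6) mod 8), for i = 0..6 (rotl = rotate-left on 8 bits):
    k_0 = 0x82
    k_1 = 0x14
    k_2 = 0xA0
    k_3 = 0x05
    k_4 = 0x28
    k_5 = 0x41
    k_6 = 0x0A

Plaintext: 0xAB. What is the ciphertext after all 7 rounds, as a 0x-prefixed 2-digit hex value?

s_0 = plaintext = 0xAB
s_1 = Round(s_0, k_0) = 0x76
s_2 = Round(s_1, k_1) = 0x98
s_3 = Round(s_2, k_2) = 0x18
s_4 = Round(s_3, k_3) = 0xC2
s_5 = Round(s_4, k_4) = 0x6A
s_6 = Round(s_5, k_5) = 0x1E
s_7 = Round(s_6, k_6) = 0x5B

0x5B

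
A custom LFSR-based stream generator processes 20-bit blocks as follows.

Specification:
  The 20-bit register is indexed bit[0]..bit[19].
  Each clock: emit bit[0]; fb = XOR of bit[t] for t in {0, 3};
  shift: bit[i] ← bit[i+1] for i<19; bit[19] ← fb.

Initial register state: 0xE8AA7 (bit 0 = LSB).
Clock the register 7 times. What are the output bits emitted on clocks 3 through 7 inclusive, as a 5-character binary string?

10010

reg_0 = 0xE8AA7
clock 1: out=1, reg = 0xF4553
clock 2: out=1, reg = 0xFA2A9
clock 3: out=1, reg = 0x7D154
clock 4: out=0, reg = 0x3E8AA
clock 5: out=0, reg = 0x9F455
clock 6: out=1, reg = 0xCFA2A
clock 7: out=0, reg = 0xE7D15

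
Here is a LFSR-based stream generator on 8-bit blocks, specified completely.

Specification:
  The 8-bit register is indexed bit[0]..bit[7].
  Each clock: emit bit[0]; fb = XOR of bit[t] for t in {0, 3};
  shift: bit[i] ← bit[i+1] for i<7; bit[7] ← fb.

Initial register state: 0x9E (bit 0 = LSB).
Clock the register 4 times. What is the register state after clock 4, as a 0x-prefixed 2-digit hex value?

reg_0 = 0x9E
clock 1: out=0, reg = 0xCF
clock 2: out=1, reg = 0x67
clock 3: out=1, reg = 0xB3
clock 4: out=1, reg = 0xD9

0xD9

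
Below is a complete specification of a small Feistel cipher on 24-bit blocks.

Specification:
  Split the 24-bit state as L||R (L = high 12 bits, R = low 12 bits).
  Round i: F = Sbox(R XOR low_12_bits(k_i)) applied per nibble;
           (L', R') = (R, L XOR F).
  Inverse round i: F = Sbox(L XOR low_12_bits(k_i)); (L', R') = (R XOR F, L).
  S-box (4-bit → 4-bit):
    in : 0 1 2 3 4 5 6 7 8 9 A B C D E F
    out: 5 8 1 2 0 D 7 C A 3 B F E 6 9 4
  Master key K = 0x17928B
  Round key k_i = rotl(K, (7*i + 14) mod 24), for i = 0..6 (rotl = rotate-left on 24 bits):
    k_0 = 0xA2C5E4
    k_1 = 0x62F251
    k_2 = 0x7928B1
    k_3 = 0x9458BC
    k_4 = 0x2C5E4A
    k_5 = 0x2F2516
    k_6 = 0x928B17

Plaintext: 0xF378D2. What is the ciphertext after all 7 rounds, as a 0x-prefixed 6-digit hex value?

0x092283

s_0 = plaintext = 0xF378D2
s_1 = Round(s_0, k_0) = 0x8D2910
s_2 = Round(s_1, k_1) = 0x9107DA
s_3 = Round(s_2, k_2) = 0x7DAD6F
s_4 = Round(s_3, k_3) = 0xD6FAB8
s_5 = Round(s_4, k_4) = 0xAB8D2E
s_6 = Round(s_5, k_5) = 0xD2E092
s_7 = Round(s_6, k_6) = 0x092283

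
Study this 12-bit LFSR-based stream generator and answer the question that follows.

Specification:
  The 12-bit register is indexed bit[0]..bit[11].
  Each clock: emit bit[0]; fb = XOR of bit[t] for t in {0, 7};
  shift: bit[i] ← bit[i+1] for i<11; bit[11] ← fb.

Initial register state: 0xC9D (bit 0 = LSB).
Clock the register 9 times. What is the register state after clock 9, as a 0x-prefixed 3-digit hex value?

0x026

reg_0 = 0xC9D
clock 1: out=1, reg = 0x64E
clock 2: out=0, reg = 0x327
clock 3: out=1, reg = 0x993
clock 4: out=1, reg = 0x4C9
clock 5: out=1, reg = 0x264
clock 6: out=0, reg = 0x132
clock 7: out=0, reg = 0x099
clock 8: out=1, reg = 0x04C
clock 9: out=0, reg = 0x026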